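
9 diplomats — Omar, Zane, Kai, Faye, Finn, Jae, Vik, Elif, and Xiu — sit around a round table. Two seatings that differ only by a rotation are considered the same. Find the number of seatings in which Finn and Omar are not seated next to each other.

30240

Without the restriction there are (8)! = 40320 seatings.
Those with Finn next to Omar: fuse the pair into one unit and seat 8 units around a circle — 2·(7)! = 10080.
Subtracting, 40320 − 10080 = 30240.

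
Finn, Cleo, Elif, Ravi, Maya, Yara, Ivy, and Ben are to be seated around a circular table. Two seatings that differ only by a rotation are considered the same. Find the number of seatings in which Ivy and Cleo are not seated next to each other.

3600

Without the restriction there are (7)! = 5040 seatings.
Those with Ivy next to Cleo: fuse the pair into one unit and seat 7 units around a circle — 2·(6)! = 1440.
Subtracting, 5040 − 1440 = 3600.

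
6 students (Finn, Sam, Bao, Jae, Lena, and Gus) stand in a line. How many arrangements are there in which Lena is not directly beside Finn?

480

Of the 6! = 720 arrangements, those with Lena and Finn adjacent number 2 × 5! = 240 (treat the pair as a block with 2 internal orders).
So 720 − 240 = 480 arrangements keep them apart.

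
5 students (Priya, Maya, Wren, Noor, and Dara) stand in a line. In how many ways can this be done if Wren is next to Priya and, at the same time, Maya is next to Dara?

Treat {Wren,Priya} as one block (2 orders) and {Maya,Dara} as another (2 orders).
That leaves 3 units to arrange: 2 × 2 × 3! = 4 × 6 = 24.

24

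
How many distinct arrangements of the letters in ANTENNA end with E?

With the last slot taken by E, it remains to arrange the other 6 letters (ANTNNA).
Those 6 letters have A appearing twice and N appearing 3 times, giving (6)!/(3!·2!) = 60.

60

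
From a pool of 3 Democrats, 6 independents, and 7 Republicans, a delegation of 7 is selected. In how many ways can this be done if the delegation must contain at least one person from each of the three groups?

With no constraint there are C(16,7) = 11440 possible selections.
Subtract selections that omit an entire group: no Democrats → C(13,7) = 1716; no independents → C(10,7) = 120; no Republicans → C(9,7) = 36.
Add back selections omitting two groups (i.e. drawn from a single group): C(3,7) + C(6,7) + C(7,7) = 1.
By inclusion–exclusion: 11440 − 1872 + 1 = 9569.

9569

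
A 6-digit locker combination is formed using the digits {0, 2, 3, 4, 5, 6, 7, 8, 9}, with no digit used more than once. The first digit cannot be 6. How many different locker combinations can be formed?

The first digit has 9−1 = 8 choices (anything except 6).
The remaining 5 digits are filled from the other 8 symbols without repetition: 8 × 7 × 6 × 5 × 4 = 6720.
Total: 8 × 6720 = 53760.

53760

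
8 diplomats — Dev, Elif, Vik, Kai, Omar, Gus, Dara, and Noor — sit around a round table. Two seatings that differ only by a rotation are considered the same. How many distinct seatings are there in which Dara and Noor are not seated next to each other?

Without the restriction there are (7)! = 5040 seatings.
Seatings with Dara beside Noor: treat them as a block with 2 internal orders, giving 2 × (6)! = 1440.
Subtracting, 5040 − 1440 = 3600.

3600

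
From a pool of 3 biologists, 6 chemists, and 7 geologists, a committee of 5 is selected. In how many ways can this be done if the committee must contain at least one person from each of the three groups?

2730

Total 5-person selections from all 16: C(16,5) = 4368.
Subtract selections that omit an entire group: no biologists → C(13,5) = 1287; no chemists → C(10,5) = 252; no geologists → C(9,5) = 126.
Add back selections omitting two groups (i.e. drawn from a single group): C(3,5) + C(6,5) + C(7,5) = 27.
By inclusion–exclusion: 4368 − 1665 + 27 = 2730.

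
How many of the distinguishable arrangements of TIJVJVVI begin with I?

Fix I in the first position and arrange the remaining 7 letters.
Those 7 letters have J appearing twice and V appearing 3 times, giving (7)!/(3!·2!) = 420.

420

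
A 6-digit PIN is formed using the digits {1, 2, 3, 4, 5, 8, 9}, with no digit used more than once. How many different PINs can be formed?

5040

Choose and order 6 of the 7 symbols: the first digit has 7 options, the next 6, and so on down to 2.
That product is 7 × 6 × 5 × 4 × 3 × 2 = 5040.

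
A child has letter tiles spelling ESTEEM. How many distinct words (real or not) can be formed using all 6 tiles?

The 6 letters of ESTEEM have repeats: E appearing 3 times.
So there are 6! / (3!) = 120 distinguishable arrangements.

120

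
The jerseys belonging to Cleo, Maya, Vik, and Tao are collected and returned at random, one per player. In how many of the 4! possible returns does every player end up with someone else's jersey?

9

Let Aᵢ be the assignments in which player i gets their old jersey. We want the size of the complement of A₁∪…∪A_4.
By inclusion–exclusion this is Σ_{j=0}^{4} (−1)^j C(4,j)·(4−j)!.
Computing: 24 − 24 + 12 − 4 + 1 = 9.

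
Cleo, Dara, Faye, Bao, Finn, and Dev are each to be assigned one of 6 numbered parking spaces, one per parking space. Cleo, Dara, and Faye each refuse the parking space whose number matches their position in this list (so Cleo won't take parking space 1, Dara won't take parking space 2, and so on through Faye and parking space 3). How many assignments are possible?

Let Aᵢ (for i ∈ {1, 2, 3}) be the placements that put person i in their forbidden parking space. Any j of these fix j positions, leaving (6−j)! ways to fill the rest, and there are C(3,j) ways to pick which j.
By inclusion–exclusion, the number of valid placements is Σ_{j=0}^{3} (−1)^j C(3,j)·(6−j)!.
Computing: 720 − 360 + 72 − 6 = 426.

426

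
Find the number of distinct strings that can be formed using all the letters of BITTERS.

2520

BITTERS has 7 letters with T appearing twice.
Dividing 7! = 5040 by 2! = 2 for the repeated letters gives 2520.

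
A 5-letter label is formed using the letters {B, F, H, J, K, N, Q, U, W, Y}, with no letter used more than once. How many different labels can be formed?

Choose and order 5 of the 10 symbols: the first letter has 10 options, the next 9, and so on down to 6.
10 × 9 × 8 × 7 × 6 = 30240.

30240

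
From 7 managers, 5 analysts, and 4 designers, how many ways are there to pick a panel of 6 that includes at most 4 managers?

Split by how many managers are chosen (0 through 4).
Sum: C(7,0)·C(9,6) + C(7,1)·C(9,5) + C(7,2)·C(9,4) + C(7,3)·C(9,3) + C(7,4)·C(9,2) = 84 + 882 + 2646 + 2940 + 1260 = 7812.

7812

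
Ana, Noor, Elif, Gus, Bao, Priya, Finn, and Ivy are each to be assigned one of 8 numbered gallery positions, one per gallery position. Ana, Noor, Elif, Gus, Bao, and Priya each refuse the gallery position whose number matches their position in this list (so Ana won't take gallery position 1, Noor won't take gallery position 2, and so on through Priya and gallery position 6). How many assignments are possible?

18806

Let Aᵢ (for 1 ≤ i ≤ 6) be the placements that put person i in their forbidden gallery position. Any j of these fix j positions, leaving (8−j)! ways to fill the rest, and there are C(6,j) ways to pick which j.
By inclusion–exclusion, the number of valid placements is Σ_{j=0}^{6} (−1)^j C(6,j)·(8−j)!.
Computing: 40320 − 30240 + 10800 − 2400 + 360 − 36 + 2 = 18806.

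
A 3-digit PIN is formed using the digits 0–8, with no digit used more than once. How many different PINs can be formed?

This is a permutation of 3 out of 9: P(9,3) = 9!/6!.
That product is 9 × 8 × 7 = 504.

504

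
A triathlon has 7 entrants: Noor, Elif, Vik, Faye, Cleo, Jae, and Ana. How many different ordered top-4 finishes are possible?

There are 7 choices for 1st place, 6 for 2nd, and so on down to 4 for position 4.
That gives 7 × 6 × 5 × 4 = 840.

840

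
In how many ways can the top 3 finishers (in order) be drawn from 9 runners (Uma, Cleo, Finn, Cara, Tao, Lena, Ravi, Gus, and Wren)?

504

This is an ordered selection of 3 from 9: P(9,3).
That gives 9 × 8 × 7 = 504.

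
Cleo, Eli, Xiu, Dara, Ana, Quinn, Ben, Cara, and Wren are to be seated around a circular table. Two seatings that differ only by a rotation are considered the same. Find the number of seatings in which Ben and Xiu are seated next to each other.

Treat {Ben, Xiu} as one unit (2 internal orders) and seat the resulting 8 units around the table: (7)! circular arrangements.
So 2 × (7)! = 2 × 5040 = 10080.

10080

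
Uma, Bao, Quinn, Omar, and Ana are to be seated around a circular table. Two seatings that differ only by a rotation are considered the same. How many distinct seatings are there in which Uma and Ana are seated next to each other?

Treat {Uma, Ana} as one unit (2 internal orders) and seat the resulting 4 units around the table: (3)! circular arrangements.
So 2 × (3)! = 2 × 6 = 12.

12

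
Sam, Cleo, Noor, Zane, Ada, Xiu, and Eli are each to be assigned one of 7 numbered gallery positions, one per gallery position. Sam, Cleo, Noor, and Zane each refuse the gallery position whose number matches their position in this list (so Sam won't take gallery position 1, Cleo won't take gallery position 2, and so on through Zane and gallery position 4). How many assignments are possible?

2790

Let Aᵢ (for 1 ≤ i ≤ 4) be the placements that put person i in their forbidden gallery position. Any j of these fix j positions, leaving (7−j)! ways to fill the rest, and there are C(4,j) ways to pick which j.
By inclusion–exclusion, the number of valid placements is Σ_{j=0}^{4} (−1)^j C(4,j)·(7−j)!.
Computing: 5040 − 2880 + 720 − 96 + 6 = 2790.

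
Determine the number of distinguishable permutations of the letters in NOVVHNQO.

5040

NOVVHNQO has 8 letters with N appearing twice, O appearing twice, and V appearing twice.
So there are 8! / (2!·2!·2!) = 5040 distinguishable arrangements.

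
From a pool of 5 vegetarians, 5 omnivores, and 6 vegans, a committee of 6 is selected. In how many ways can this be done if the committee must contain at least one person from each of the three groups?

Unrestricted: C(16,6) = 8008 ways to pick any 6 of the 16.
Subtract selections that omit an entire group: no vegetarians → C(11,6) = 462; no omnivores → C(11,6) = 462; no vegans → C(10,6) = 210.
Add back selections omitting two groups (i.e. drawn from a single group): C(5,6) + C(5,6) + C(6,6) = 1.
By inclusion–exclusion: 8008 − 1134 + 1 = 6875.

6875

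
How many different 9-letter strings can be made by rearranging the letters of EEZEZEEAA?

Letter multiplicities in EEZEZEEAA: A×2, E×5, Z×2.
The number of distinct arrangements is 9!/(5!·2!·2!) = 362880/480 = 756.

756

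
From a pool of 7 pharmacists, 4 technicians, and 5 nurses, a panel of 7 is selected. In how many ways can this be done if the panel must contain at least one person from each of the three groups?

10283

Unrestricted: C(16,7) = 11440 ways to pick any 7 of the 16.
Subtract selections that omit an entire group: no pharmacists → C(9,7) = 36; no technicians → C(12,7) = 792; no nurses → C(11,7) = 330.
Add back selections omitting two groups (i.e. drawn from a single group): C(7,7) + C(4,7) + C(5,7) = 1.
By inclusion–exclusion: 11440 − 1158 + 1 = 10283.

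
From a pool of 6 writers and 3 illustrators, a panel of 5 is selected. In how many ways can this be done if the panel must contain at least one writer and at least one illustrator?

Total 5-person selections from all 9: C(9,5) = 126.
Subtract selections that omit an entire group: no writers → C(3,5) = 0; no illustrators → C(6,5) = 6.
Both groups omitted at once is impossible, so 126 − 6 = 120.

120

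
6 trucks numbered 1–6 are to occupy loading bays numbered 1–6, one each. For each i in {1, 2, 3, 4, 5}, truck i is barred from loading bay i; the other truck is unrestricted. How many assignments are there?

Let Aᵢ (for 1 ≤ i ≤ 5) be the placements that put truck i in its forbidden loading bay. Any j of these fix j positions, leaving (6−j)! ways to fill the rest, and there are C(5,j) ways to pick which j.
By inclusion–exclusion, the number of valid placements is Σ_{j=0}^{5} (−1)^j C(5,j)·(6−j)!.
Computing: 720 − 600 + 240 − 60 + 10 − 1 = 309.

309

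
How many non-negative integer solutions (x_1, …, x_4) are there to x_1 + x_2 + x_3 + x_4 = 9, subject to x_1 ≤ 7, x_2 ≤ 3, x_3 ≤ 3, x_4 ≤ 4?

By stars and bars, unrestricted non-negative solutions to x_1+…+x_4 = 9 number C(9+3,3) = 220.
Subtract solutions that violate a single cap (substitute x_i' = x_i − (cap_i+1)): x_1 ≥ 8 gives C(4,3) = 4; x_2 ≥ 4 gives C(8,3) = 56; x_3 ≥ 4 gives C(8,3) = 56; x_4 ≥ 5 gives C(7,3) = 35. Together 151.
Add back pairs where two caps are both exceeded: 0 + 0 + 0 + 4 + 1 + 1 = 6.
By inclusion–exclusion the count is 220 − 151 + 6 = 75.

75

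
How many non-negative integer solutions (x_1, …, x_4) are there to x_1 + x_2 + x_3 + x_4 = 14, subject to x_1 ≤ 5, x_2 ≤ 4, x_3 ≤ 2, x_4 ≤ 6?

Without the upper bounds there are C(17,3) = 680 ways to split 14 among 4 variables.
Subtract solutions that violate a single cap (substitute x_i' = x_i − (cap_i+1)): x_1 ≥ 6 gives C(11,3) = 165; x_2 ≥ 5 gives C(12,3) = 220; x_3 ≥ 3 gives C(14,3) = 364; x_4 ≥ 7 gives C(10,3) = 120. Together 869.
Add back pairs where two caps are both exceeded: 20 + 56 + 4 + 84 + 10 + 35 = 209.
Subtract triples: 1 + 0 + 0 + 0 = 1.
By inclusion–exclusion the count is 680 − 869 + 209 − 1 = 19.

19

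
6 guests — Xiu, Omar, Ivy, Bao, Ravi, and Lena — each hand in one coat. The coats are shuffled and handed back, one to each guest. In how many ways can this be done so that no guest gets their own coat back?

265

Count assignments avoiding every fixed point. For any j of the 6 guests fixed to their own coat, the other 6−j can be arranged in (6−j)! ways.
By inclusion–exclusion this is Σ_{j=0}^{6} (−1)^j C(6,j)·(6−j)!.
Computing: 720 − 720 + 360 − 120 + 30 − 6 + 1 = 265.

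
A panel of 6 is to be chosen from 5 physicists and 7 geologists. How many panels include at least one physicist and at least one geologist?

917

Unrestricted: C(12,6) = 924 ways to pick any 6 of the 12.
Selections missing a whole group: no physicists → C(7,6) = 7; no geologists → C(5,6) = 0.
Both groups omitted at once is impossible, so 924 − 7 = 917.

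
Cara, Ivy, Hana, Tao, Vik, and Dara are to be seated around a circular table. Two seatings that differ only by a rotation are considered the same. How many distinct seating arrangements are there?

120

Around a circle, 6 distinct people have 6!/6 = (5)! = 120 rotationally distinct seatings.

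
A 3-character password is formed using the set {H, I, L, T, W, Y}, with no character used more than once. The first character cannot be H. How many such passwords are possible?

100

The first character has 6−1 = 5 choices (anything except H).
The remaining 2 characters are filled from the other 5 symbols without repetition: 5 × 4 = 20.
Total: 5 × 20 = 100.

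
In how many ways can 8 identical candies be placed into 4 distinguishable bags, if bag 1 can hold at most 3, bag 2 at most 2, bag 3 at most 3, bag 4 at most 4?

Without the upper bounds there are C(11,3) = 165 ways to split 8 among 4 bags.
Subtract solutions that violate a single cap (substitute x_i' = x_i − (cap_i+1)): x_1 ≥ 4 gives C(7,3) = 35; x_2 ≥ 3 gives C(8,3) = 56; x_3 ≥ 4 gives C(7,3) = 35; x_4 ≥ 5 gives C(6,3) = 20. Together 146.
Add back pairs where two caps are both exceeded: 4 + 1 + 0 + 4 + 1 + 0 = 10.
By inclusion–exclusion the count is 165 − 146 + 10 = 29.

29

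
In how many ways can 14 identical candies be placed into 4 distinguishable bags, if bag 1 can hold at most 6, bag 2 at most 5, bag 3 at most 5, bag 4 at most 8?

192

Ignoring the caps, the number of non-negative solutions to x_1+…+x_4 = 14 is C(17,3) = 680.
Subtract solutions that violate a single cap (substitute x_i' = x_i − (cap_i+1)): x_1 ≥ 7 gives C(10,3) = 120; x_2 ≥ 6 gives C(11,3) = 165; x_3 ≥ 6 gives C(11,3) = 165; x_4 ≥ 9 gives C(8,3) = 56. Together 506.
Add back pairs where two caps are both exceeded: 4 + 4 + 0 + 10 + 0 + 0 = 18.
By inclusion–exclusion the count is 680 − 506 + 18 = 192.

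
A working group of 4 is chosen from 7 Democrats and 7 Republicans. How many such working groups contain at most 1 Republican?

Split by how many Republicans are chosen (0 through 1).
Sum: C(7,0)·C(7,4) + C(7,1)·C(7,3) = 35 + 245 = 280.

280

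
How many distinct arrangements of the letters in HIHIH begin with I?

Fix I in the first position and arrange the remaining 4 letters.
Those 4 letters have H appearing 3 times, giving (4)!/(3!) = 4.

4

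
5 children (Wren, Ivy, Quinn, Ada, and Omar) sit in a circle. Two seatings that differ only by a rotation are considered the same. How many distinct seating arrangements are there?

Around a circle, 5 distinct people have 5!/5 = (4)! = 24 rotationally distinct seatings.

24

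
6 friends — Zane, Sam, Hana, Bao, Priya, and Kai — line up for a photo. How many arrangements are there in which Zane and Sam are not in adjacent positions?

480

There are 6! = 720 arrangements in all. If Zane and Sam are adjacent, merging them into one block gives 2·(5)! = 240 arrangements.
Complementary counting: 720 − 240 = 480.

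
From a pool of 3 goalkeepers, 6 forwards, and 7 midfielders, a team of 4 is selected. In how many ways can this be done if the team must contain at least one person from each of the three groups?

With no constraint there are C(16,4) = 1820 possible selections.
Subtract selections that omit an entire group: no goalkeepers → C(13,4) = 715; no forwards → C(10,4) = 210; no midfielders → C(9,4) = 126.
Add back selections omitting two groups (i.e. drawn from a single group): C(3,4) + C(6,4) + C(7,4) = 50.
By inclusion–exclusion: 1820 − 1051 + 50 = 819.

819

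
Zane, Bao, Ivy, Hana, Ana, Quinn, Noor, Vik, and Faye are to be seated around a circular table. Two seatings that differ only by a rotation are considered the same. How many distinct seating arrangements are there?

40320

Seat Zane anywhere (absorbing the rotational symmetry), then permute the other 8: (8)! = 40320.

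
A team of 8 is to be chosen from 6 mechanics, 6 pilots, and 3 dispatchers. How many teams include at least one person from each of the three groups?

With no constraint there are C(15,8) = 6435 possible selections.
Subtract selections that omit an entire group: no mechanics → C(9,8) = 9; no pilots → C(9,8) = 9; no dispatchers → C(12,8) = 495.
Add back selections omitting two groups (i.e. drawn from a single group): C(6,8) + C(6,8) + C(3,8) = 0.
By inclusion–exclusion: 6435 − 513 + 0 = 5922.

5922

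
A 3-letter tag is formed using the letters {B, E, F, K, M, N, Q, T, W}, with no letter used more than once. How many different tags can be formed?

504

This is a permutation of 3 out of 9: P(9,3) = 9!/6!.
That product is 9 × 8 × 7 = 504.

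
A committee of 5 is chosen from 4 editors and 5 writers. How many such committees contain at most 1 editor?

Split by how many editors are chosen (0 through 1).
Sum: C(4,0)·C(5,5) + C(4,1)·C(5,4) = 1 + 20 = 21.

21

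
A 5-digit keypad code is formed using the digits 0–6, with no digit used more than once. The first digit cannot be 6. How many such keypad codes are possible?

The first digit has 7−1 = 6 choices (anything except 6).
The remaining 4 digits are filled from the other 6 symbols without repetition: 6 × 5 × 4 × 3 = 360.
Total: 6 × 360 = 2160.

2160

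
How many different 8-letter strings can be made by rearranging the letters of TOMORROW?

3360

The 8 letters of TOMORROW have repeats: O appearing 3 times and R appearing twice.
Dividing 8! = 40320 by 3!·2! = 12 for the repeated letters gives 3360.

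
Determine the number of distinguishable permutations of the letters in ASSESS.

The 6 letters of ASSESS have repeats: S appearing 4 times.
The number of distinct arrangements is 6!/(4!) = 720/24 = 30.

30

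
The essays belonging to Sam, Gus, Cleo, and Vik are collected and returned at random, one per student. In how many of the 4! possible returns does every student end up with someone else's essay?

This is the derangement count D_4: permutations of 4 items with no fixed point.
By inclusion–exclusion this is Σ_{j=0}^{4} (−1)^j C(4,j)·(4−j)!.
Computing: 24 − 24 + 12 − 4 + 1 = 9.

9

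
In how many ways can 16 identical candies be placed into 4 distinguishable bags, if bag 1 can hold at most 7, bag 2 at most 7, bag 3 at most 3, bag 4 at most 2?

By stars and bars, unrestricted non-negative solutions to x_1+…+x_4 = 16 number C(16+3,3) = 969.
Subtract solutions that violate a single cap (substitute x_i' = x_i − (cap_i+1)): x_1 ≥ 8 gives C(11,3) = 165; x_2 ≥ 8 gives C(11,3) = 165; x_3 ≥ 4 gives C(15,3) = 455; x_4 ≥ 3 gives C(16,3) = 560. Together 1345.
Add back pairs where two caps are both exceeded: 1 + 35 + 56 + 35 + 56 + 220 = 403.
Subtract triples: 0 + 0 + 4 + 4 = 8.
By inclusion–exclusion the count is 969 − 1345 + 403 − 8 = 19.

19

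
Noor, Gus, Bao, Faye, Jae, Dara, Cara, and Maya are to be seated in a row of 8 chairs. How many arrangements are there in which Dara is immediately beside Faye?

10080

Place the 6 others and the Dara-Faye pair as 7 objects in a line; the pair has 2 internal arrangements.
So the count is 2·(7)! = 10080.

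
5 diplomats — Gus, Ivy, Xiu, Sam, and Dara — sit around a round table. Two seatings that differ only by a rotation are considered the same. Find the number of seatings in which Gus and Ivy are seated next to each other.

Glue Gus and Ivy into a block (2 internal orders). Seating 4 units around a circle gives (3)! arrangements.
So 2 × (3)! = 2 × 6 = 12.

12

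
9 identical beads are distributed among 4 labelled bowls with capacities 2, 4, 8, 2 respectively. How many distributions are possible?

44

By stars and bars, unrestricted non-negative solutions to x_1+…+x_4 = 9 number C(9+3,3) = 220.
Subtract solutions that violate a single cap (substitute x_i' = x_i − (cap_i+1)): x_1 ≥ 3 gives C(9,3) = 84; x_2 ≥ 5 gives C(7,3) = 35; x_3 ≥ 9 gives C(3,3) = 1; x_4 ≥ 3 gives C(9,3) = 84. Together 204.
Add back pairs where two caps are both exceeded: 4 + 0 + 20 + 0 + 4 + 0 = 28.
By inclusion–exclusion the count is 220 − 204 + 28 = 44.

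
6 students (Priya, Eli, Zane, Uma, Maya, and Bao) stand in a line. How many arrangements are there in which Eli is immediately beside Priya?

240

Treat {Eli, Priya} as a single unit. There are 5 units to order, and the pair itself can be ordered 2 ways.
So the count is 2·(5)! = 240.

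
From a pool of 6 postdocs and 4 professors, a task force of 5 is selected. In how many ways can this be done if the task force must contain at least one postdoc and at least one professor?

Unrestricted: C(10,5) = 252 ways to pick any 5 of the 10.
Selections missing a whole group: no postdocs → C(4,5) = 0; no professors → C(6,5) = 6.
Both groups omitted at once is impossible, so 252 − 6 = 246.

246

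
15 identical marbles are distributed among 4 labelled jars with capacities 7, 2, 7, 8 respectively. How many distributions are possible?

127

Without the upper bounds there are C(18,3) = 816 ways to split 15 among 4 jars.
Subtract solutions that violate a single cap (substitute x_i' = x_i − (cap_i+1)): x_1 ≥ 8 gives C(10,3) = 120; x_2 ≥ 3 gives C(15,3) = 455; x_3 ≥ 8 gives C(10,3) = 120; x_4 ≥ 9 gives C(9,3) = 84. Together 779.
Add back pairs where two caps are both exceeded: 35 + 0 + 0 + 35 + 20 + 0 = 90.
By inclusion–exclusion the count is 816 − 779 + 90 = 127.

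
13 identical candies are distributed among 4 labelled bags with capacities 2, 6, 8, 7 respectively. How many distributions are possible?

By stars and bars, unrestricted non-negative solutions to x_1+…+x_4 = 13 number C(13+3,3) = 560.
Subtract solutions that violate a single cap (substitute x_i' = x_i − (cap_i+1)): x_1 ≥ 3 gives C(13,3) = 286; x_2 ≥ 7 gives C(9,3) = 84; x_3 ≥ 9 gives C(7,3) = 35; x_4 ≥ 8 gives C(8,3) = 56. Together 461.
Add back pairs where two caps are both exceeded: 20 + 4 + 10 + 0 + 0 + 0 = 34.
By inclusion–exclusion the count is 560 − 461 + 34 = 133.

133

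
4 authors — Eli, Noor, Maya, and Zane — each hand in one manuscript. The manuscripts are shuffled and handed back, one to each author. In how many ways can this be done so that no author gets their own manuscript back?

9

Count assignments avoiding every fixed point. For any j of the 4 authors fixed to their own manuscript, the other 4−j can be arranged in (4−j)! ways.
By inclusion–exclusion this is Σ_{j=0}^{4} (−1)^j C(4,j)·(4−j)!.
Computing: 24 − 24 + 12 − 4 + 1 = 9.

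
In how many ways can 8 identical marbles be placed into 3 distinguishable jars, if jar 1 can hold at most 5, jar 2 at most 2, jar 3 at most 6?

Ignoring the caps, the number of non-negative solutions to x_1+…+x_3 = 8 is C(10,2) = 45.
Subtract solutions that violate a single cap (substitute x_i' = x_i − (cap_i+1)): x_1 ≥ 6 gives C(4,2) = 6; x_2 ≥ 3 gives C(7,2) = 21; x_3 ≥ 7 gives C(3,2) = 3. Together 30.
No two caps can be exceeded simultaneously, so the pair terms are all 0.
By inclusion–exclusion the count is 45 − 30 + 0 = 15.

15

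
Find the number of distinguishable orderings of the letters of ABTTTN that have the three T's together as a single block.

24

Treat the 3 copies of T as a single block. The multiset to arrange is then {TTT, A, B, N}, 4 items in all.
All 4 items are distinct, so there are (4)! = 24 arrangements.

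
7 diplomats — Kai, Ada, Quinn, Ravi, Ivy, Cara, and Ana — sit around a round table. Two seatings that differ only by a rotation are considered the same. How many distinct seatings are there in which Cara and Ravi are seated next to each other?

Glue Cara and Ravi into a block (2 internal orders). Seating 6 units around a circle gives (5)! arrangements.
So 2 × (5)! = 2 × 120 = 240.

240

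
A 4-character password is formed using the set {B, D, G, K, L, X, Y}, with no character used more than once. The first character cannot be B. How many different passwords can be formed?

The first character has 7−1 = 6 choices (anything except B).
The remaining 3 characters are filled from the other 6 symbols without repetition: 6 × 5 × 4 = 120.
Total: 6 × 120 = 720.

720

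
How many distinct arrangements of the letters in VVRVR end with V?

6

Fix V in the last position and arrange the remaining 4 letters.
Those 4 letters have R appearing twice and V appearing twice, giving (4)!/(2!·2!) = 6.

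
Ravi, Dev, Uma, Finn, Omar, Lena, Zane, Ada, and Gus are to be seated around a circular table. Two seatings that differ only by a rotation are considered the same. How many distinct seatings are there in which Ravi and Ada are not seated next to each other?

30240

Without the restriction there are (8)! = 40320 seatings.
Seatings with Ravi beside Ada: treat them as a block with 2 internal orders, giving 2 × (7)! = 10080.
Subtracting, 40320 − 10080 = 30240.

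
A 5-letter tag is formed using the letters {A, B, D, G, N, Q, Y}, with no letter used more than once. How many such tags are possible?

Choose and order 5 of the 7 symbols: the first letter has 7 options, the next 6, and so on down to 3.
7 × 6 × 5 × 4 × 3 = 2520.

2520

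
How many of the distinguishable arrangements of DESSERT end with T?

180

With the last slot taken by T, it remains to arrange the other 6 letters (DESSER).
Those 6 letters have E appearing twice and S appearing twice, giving (6)!/(2!·2!) = 180.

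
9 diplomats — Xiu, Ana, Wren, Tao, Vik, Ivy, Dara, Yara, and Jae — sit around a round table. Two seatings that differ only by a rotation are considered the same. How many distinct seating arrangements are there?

40320

Seat Xiu anywhere (absorbing the rotational symmetry), then permute the other 8: (8)! = 40320.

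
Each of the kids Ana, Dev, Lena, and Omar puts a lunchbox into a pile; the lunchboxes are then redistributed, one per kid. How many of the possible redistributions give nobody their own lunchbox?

Count assignments avoiding every fixed point. For any j of the 4 kids fixed to their own lunchbox, the other 4−j can be arranged in (4−j)! ways.
By inclusion–exclusion this is Σ_{j=0}^{4} (−1)^j C(4,j)·(4−j)!.
Computing: 24 − 24 + 12 − 4 + 1 = 9.

9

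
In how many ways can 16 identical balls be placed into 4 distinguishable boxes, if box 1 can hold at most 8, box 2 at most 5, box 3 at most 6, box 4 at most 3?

73

Ignoring the caps, the number of non-negative solutions to x_1+…+x_4 = 16 is C(19,3) = 969.
Subtract solutions that violate a single cap (substitute x_i' = x_i − (cap_i+1)): x_1 ≥ 9 gives C(10,3) = 120; x_2 ≥ 6 gives C(13,3) = 286; x_3 ≥ 7 gives C(12,3) = 220; x_4 ≥ 4 gives C(15,3) = 455. Together 1081.
Add back pairs where two caps are both exceeded: 4 + 1 + 20 + 20 + 84 + 56 = 185.
By inclusion–exclusion the count is 969 − 1081 + 185 = 73.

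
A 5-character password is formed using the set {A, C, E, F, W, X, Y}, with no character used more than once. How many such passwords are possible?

2520

Choose and order 5 of the 7 symbols: the first character has 7 options, the next 6, and so on down to 3.
7 × 6 × 5 × 4 × 3 = 2520.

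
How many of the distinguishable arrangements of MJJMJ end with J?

6

With the last slot taken by J, it remains to arrange the other 4 letters (MJMJ).
Those 4 letters have J appearing twice and M appearing twice, giving (4)!/(2!·2!) = 6.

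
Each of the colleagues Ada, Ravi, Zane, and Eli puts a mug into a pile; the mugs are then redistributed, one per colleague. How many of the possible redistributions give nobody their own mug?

9

Count assignments avoiding every fixed point. For any j of the 4 colleagues fixed to their own mug, the other 4−j can be arranged in (4−j)! ways.
By inclusion–exclusion this is Σ_{j=0}^{4} (−1)^j C(4,j)·(4−j)!.
Computing: 24 − 24 + 12 − 4 + 1 = 9.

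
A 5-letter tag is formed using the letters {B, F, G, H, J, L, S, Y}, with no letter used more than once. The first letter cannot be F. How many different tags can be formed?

The first letter has 8−1 = 7 choices (anything except F).
The remaining 4 letters are filled from the other 7 symbols without repetition: 7 × 6 × 5 × 4 = 840.
Total: 7 × 840 = 5880.

5880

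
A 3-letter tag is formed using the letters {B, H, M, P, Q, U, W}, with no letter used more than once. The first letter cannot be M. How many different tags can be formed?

180

The first letter has 7−1 = 6 choices (anything except M).
The remaining 2 letters are filled from the other 6 symbols without repetition: 6 × 5 = 30.
Total: 6 × 30 = 180.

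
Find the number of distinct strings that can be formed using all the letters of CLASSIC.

CLASSIC has 7 letters with C appearing twice and S appearing twice.
So there are 7! / (2!·2!) = 1260 distinguishable arrangements.

1260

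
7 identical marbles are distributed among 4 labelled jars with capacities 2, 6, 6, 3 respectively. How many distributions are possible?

By stars and bars, unrestricted non-negative solutions to x_1+…+x_4 = 7 number C(7+3,3) = 120.
Subtract solutions that violate a single cap (substitute x_i' = x_i − (cap_i+1)): x_1 ≥ 3 gives C(7,3) = 35; x_2 ≥ 7 gives C(3,3) = 1; x_3 ≥ 7 gives C(3,3) = 1; x_4 ≥ 4 gives C(6,3) = 20. Together 57.
Add back pairs where two caps are both exceeded: 0 + 0 + 1 + 0 + 0 + 0 = 1.
By inclusion–exclusion the count is 120 − 57 + 1 = 64.

64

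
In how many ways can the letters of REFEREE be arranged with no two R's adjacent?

75

There are 7!/(4!·2!) = 105 arrangements of REFEREE in total.
If the two R's are adjacent, glue them into one block, leaving 6 items to arrange: (6)!/(4!) = 30 ways.
Hence 105 − 30 = 75.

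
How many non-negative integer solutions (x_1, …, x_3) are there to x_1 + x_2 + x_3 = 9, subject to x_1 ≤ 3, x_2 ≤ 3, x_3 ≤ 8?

Ignoring the caps, the number of non-negative solutions to x_1+…+x_3 = 9 is C(11,2) = 55.
Subtract solutions that violate a single cap (substitute x_i' = x_i − (cap_i+1)): x_1 ≥ 4 gives C(7,2) = 21; x_2 ≥ 4 gives C(7,2) = 21; x_3 ≥ 9 gives C(2,2) = 1. Together 43.
Add back pairs where two caps are both exceeded: 3 + 0 + 0 = 3.
By inclusion–exclusion the count is 55 − 43 + 3 = 15.

15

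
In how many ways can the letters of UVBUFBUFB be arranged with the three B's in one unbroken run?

Treat the 3 copies of B as a single block. The multiset to arrange is then {BBB, F, F, U, U, U, V}, 7 items in all.
That gives (7)!/(3!·2!) = 420 arrangements.

420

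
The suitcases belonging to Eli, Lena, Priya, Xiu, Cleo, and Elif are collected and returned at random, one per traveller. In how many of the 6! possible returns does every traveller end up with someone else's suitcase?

This is the derangement count D_6: permutations of 6 items with no fixed point.
By inclusion–exclusion this is Σ_{j=0}^{6} (−1)^j C(6,j)·(6−j)!.
Computing: 720 − 720 + 360 − 120 + 30 − 6 + 1 = 265.

265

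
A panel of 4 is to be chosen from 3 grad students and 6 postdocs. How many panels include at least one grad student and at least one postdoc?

111

Total 4-person selections from all 9: C(9,4) = 126.
Subtract selections that omit an entire group: no grad students → C(6,4) = 15; no postdocs → C(3,4) = 0.
Both groups omitted at once is impossible, so 126 − 15 = 111.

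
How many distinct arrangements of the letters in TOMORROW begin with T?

420

With the first slot taken by T, it remains to arrange the other 7 letters (OMORROW).
Those 7 letters have O appearing 3 times and R appearing twice, giving (7)!/(3!·2!) = 420.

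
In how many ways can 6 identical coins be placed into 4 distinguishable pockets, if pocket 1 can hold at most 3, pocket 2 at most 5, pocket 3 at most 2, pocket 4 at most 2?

Without the upper bounds there are C(9,3) = 84 ways to split 6 among 4 pockets.
Subtract solutions that violate a single cap (substitute x_i' = x_i − (cap_i+1)): x_1 ≥ 4 gives C(5,3) = 10; x_2 ≥ 6 gives C(3,3) = 1; x_3 ≥ 3 gives C(6,3) = 20; x_4 ≥ 3 gives C(6,3) = 20. Together 51.
Add back pairs where two caps are both exceeded: 0 + 0 + 0 + 0 + 0 + 1 = 1.
By inclusion–exclusion the count is 84 − 51 + 1 = 34.

34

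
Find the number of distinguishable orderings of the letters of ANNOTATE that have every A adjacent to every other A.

Treat the 2 copies of A as a single block. The multiset to arrange is then {AA, E, N, N, O, T, T}, 7 items in all.
That gives (7)!/(2!·2!) = 1260 arrangements.

1260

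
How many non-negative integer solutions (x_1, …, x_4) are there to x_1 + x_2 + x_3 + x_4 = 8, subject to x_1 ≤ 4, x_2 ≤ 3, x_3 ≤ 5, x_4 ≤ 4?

80

Without the upper bounds there are C(11,3) = 165 ways to split 8 among 4 variables.
Subtract solutions that violate a single cap (substitute x_i' = x_i − (cap_i+1)): x_1 ≥ 5 gives C(6,3) = 20; x_2 ≥ 4 gives C(7,3) = 35; x_3 ≥ 6 gives C(5,3) = 10; x_4 ≥ 5 gives C(6,3) = 20. Together 85.
No two caps can be exceeded simultaneously, so the pair terms are all 0.
By inclusion–exclusion the count is 165 − 85 + 0 = 80.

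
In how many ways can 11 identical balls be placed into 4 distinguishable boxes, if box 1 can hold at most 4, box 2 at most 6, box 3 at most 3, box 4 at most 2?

30

Ignoring the caps, the number of non-negative solutions to x_1+…+x_4 = 11 is C(14,3) = 364.
Subtract solutions that violate a single cap (substitute x_i' = x_i − (cap_i+1)): x_1 ≥ 5 gives C(9,3) = 84; x_2 ≥ 7 gives C(7,3) = 35; x_3 ≥ 4 gives C(10,3) = 120; x_4 ≥ 3 gives C(11,3) = 165. Together 404.
Add back pairs where two caps are both exceeded: 0 + 10 + 20 + 1 + 4 + 35 = 70.
By inclusion–exclusion the count is 364 − 404 + 70 = 30.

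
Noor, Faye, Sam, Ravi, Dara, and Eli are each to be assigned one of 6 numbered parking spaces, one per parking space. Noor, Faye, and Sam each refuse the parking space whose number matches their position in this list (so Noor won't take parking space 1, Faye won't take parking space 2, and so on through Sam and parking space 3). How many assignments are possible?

Let Aᵢ (for i ∈ {1, 2, 3}) be the placements that put person i in their forbidden parking space. Any j of these fix j positions, leaving (6−j)! ways to fill the rest, and there are C(3,j) ways to pick which j.
By inclusion–exclusion, the number of valid placements is Σ_{j=0}^{3} (−1)^j C(3,j)·(6−j)!.
Computing: 720 − 360 + 72 − 6 = 426.

426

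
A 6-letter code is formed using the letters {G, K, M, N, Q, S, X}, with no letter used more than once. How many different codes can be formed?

5040

Choose and order 6 of the 7 symbols: the first letter has 7 options, the next 6, and so on down to 2.
That product is 7 × 6 × 5 × 4 × 3 × 2 = 5040.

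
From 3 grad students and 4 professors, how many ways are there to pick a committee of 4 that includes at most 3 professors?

Split by how many professors are chosen (0 through 3).
Sum: C(4,0)·C(3,4) + C(4,1)·C(3,3) + C(4,2)·C(3,2) + C(4,3)·C(3,1) = 0 + 4 + 18 + 12 = 34.

34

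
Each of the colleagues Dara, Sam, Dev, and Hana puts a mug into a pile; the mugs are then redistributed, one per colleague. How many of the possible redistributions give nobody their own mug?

Count assignments avoiding every fixed point. For any j of the 4 colleagues fixed to their own mug, the other 4−j can be arranged in (4−j)! ways.
By inclusion–exclusion this is Σ_{j=0}^{4} (−1)^j C(4,j)·(4−j)!.
Computing: 24 − 24 + 12 − 4 + 1 = 9.

9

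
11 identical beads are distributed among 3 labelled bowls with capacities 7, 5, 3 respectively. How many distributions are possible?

Without the upper bounds there are C(13,2) = 78 ways to split 11 among 3 bowls.
Subtract solutions that violate a single cap (substitute x_i' = x_i − (cap_i+1)): x_1 ≥ 8 gives C(5,2) = 10; x_2 ≥ 6 gives C(7,2) = 21; x_3 ≥ 4 gives C(9,2) = 36. Together 67.
Add back pairs where two caps are both exceeded: 0 + 0 + 3 = 3.
By inclusion–exclusion the count is 78 − 67 + 3 = 14.

14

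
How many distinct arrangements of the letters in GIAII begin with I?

12

With the first slot taken by I, it remains to arrange the other 4 letters (GAII).
Those 4 letters have I appearing twice, giving (4)!/(2!) = 12.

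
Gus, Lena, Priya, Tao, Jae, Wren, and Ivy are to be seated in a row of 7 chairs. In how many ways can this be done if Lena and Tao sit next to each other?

1440

Place the 5 others and the Lena-Tao pair as 6 objects in a line; the pair has 2 internal arrangements.
So the count is 2·(6)! = 1440.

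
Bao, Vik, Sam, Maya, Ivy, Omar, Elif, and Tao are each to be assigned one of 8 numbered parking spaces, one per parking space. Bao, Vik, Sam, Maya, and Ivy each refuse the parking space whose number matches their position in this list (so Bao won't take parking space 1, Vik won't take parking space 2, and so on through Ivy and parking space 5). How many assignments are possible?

21234

Let Aᵢ (for 1 ≤ i ≤ 5) be the placements that put person i in their forbidden parking space. Any j of these fix j positions, leaving (8−j)! ways to fill the rest, and there are C(5,j) ways to pick which j.
By inclusion–exclusion, the number of valid placements is Σ_{j=0}^{5} (−1)^j C(5,j)·(8−j)!.
Computing: 40320 − 25200 + 7200 − 1200 + 120 − 6 = 21234.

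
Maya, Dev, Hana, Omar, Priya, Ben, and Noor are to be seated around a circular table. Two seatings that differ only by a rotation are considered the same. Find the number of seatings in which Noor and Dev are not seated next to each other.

Without the restriction there are (6)! = 720 seatings.
Seatings with Noor beside Dev: treat them as a block with 2 internal orders, giving 2 × (5)! = 240.
Subtracting, 720 − 240 = 480.

480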